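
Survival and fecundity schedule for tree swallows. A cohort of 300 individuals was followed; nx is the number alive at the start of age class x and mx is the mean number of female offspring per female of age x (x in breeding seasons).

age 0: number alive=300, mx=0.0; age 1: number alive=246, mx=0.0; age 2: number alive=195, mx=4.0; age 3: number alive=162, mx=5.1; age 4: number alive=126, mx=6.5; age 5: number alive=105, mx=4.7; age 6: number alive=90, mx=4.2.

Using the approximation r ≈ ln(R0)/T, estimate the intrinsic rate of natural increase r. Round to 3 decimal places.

0.656

lx = nx/n0 = nx/300: 1, 0.82, 0.65, 0.54, 0.42, 0.35, 0.3
R0 = Σ lx·mx = 0 + 0 + 2.6 + 2.754 + 2.73 + 1.645 + 1.26 = 10.989
Σ x·lx·mx = 40.167; T = 40.167/10.989 = 3.6552…
r ≈ ln(R0)/T = ln(10.989)/3.6552… = 0.65575… → 0.656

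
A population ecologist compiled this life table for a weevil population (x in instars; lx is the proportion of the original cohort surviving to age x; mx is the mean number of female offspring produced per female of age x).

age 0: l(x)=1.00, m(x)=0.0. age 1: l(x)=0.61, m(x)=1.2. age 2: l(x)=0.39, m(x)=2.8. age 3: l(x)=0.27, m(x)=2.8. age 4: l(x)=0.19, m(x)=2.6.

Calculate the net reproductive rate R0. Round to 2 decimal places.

lx·mx by age: 0, 0.732, 1.092, 0.756, 0.494
R0 = Σ lx·mx = 3.074 → 3.07

3.07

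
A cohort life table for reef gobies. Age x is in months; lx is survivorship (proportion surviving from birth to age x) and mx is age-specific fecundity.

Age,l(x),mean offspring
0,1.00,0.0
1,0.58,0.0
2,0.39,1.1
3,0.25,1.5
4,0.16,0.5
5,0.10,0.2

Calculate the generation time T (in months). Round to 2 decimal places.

2.66

lx·mx: 0, 0, 0.429, 0.375, 0.08, 0.02 → R0 = 0.904
x·lx·mx: 0, 0, 0.858, 1.125, 0.32, 0.1 → Σ = 2.403
T = 2.403 / 0.904 = 2.658186… → 2.66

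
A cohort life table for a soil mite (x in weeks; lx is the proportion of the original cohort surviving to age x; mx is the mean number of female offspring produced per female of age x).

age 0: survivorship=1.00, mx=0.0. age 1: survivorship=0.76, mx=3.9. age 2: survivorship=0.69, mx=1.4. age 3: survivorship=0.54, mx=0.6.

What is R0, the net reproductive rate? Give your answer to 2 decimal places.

lx·mx by age: 0, 2.964, 0.966, 0.324
R0 = Σ lx·mx = 4.254 → 4.25

4.25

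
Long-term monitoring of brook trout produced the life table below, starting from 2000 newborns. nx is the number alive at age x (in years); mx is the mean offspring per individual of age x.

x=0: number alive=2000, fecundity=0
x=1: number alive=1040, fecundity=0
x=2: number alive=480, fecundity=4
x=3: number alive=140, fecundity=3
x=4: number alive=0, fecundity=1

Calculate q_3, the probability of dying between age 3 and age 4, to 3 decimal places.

1.000

lx = nx/n0 = nx/2000: 1, 0.52, 0.24, 0.07, 0
q_3 = (l_3 − l_4) / l_3 = (0.07 − 0) / 0.07
     = 0.07 / 0.07 = 1 → 1.000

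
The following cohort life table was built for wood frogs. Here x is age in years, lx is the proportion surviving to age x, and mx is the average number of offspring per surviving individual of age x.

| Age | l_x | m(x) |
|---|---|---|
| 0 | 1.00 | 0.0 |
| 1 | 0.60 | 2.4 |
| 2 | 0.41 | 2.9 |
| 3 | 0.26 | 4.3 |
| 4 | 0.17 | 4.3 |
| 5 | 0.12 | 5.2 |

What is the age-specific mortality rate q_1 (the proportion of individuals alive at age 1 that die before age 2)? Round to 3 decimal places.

0.317

q_1 = (l_1 − l_2) / l_1 = (0.6 − 0.41) / 0.6
     = 0.19 / 0.6 = 0.316667… → 0.317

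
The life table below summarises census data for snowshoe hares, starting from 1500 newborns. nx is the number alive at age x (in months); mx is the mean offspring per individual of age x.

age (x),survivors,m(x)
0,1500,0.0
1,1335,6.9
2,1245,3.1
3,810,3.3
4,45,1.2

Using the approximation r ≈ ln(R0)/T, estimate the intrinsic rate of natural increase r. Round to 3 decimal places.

1.478

lx = nx/n0 = nx/1500: 1, 0.89, 0.83, 0.54, 0.03
R0 = Σ lx·mx = 0 + 6.141 + 2.573 + 1.782 + 0.036 = 10.532
Σ x·lx·mx = 16.777; T = 16.777/10.532 = 1.59295…
r ≈ ln(R0)/T = ln(10.532)/1.59295… = 1.47802… → 1.478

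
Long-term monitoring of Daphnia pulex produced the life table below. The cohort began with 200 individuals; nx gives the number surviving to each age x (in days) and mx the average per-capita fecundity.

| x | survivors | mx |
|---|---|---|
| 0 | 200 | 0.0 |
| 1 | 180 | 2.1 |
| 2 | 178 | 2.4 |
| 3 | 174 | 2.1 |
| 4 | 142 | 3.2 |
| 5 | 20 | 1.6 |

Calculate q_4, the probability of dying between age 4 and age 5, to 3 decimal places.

0.859

lx = nx/n0 = nx/200: 1, 0.9, 0.89, 0.87, 0.71, 0.1
q_4 = (l_4 − l_5) / l_4 = (0.71 − 0.1) / 0.71
     = 0.61 / 0.71 = 0.859155… → 0.859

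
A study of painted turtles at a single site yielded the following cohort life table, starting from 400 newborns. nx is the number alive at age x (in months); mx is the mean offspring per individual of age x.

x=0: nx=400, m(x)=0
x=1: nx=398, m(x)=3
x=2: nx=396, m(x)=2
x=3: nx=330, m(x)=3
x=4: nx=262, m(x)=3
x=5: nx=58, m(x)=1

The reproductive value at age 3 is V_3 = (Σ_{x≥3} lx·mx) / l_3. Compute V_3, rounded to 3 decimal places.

lx = nx/n0 = nx/400: 1, 0.995, 0.99, 0.825, 0.655, 0.145
lx·mx for x ≥ 3: 2.475, 1.965, 0.145 → sum = 4.585
V_3 = 4.585 / l_3 = 4.585 / 0.825 = 5.557576… → 5.558

5.558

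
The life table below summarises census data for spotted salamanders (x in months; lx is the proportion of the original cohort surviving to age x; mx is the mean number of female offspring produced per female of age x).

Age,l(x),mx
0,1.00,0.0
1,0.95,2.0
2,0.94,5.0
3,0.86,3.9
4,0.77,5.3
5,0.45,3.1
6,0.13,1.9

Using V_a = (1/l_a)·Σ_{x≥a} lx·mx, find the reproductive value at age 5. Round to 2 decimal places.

3.65

lx·mx for x ≥ 5: 1.395, 0.247 → sum = 1.642
V_5 = 1.642 / l_5 = 1.642 / 0.45 = 3.648889… → 3.65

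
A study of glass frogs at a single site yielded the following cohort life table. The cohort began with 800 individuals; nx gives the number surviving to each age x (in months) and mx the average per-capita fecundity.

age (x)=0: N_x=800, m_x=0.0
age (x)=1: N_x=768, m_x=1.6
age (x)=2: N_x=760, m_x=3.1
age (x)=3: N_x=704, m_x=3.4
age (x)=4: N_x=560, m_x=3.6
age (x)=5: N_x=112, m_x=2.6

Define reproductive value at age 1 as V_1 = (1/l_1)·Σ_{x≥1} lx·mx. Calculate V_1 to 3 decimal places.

10.789

lx = nx/n0 = nx/800: 1, 0.96, 0.95, 0.88, 0.7, 0.14
lx·mx for x ≥ 1: 1.536, 2.945, 2.992, 2.52, 0.364 → sum = 10.357
V_1 = 10.357 / l_1 = 10.357 / 0.96 = 10.788542… → 10.789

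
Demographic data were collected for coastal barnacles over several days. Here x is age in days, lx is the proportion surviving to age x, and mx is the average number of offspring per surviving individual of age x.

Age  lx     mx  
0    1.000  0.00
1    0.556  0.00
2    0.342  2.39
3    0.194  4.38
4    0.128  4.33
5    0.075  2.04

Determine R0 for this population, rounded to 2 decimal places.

2.37

lx·mx by age: 0, 0, 0.81738, 0.84972, 0.55424, 0.153
R0 = Σ lx·mx = 2.37434 → 2.37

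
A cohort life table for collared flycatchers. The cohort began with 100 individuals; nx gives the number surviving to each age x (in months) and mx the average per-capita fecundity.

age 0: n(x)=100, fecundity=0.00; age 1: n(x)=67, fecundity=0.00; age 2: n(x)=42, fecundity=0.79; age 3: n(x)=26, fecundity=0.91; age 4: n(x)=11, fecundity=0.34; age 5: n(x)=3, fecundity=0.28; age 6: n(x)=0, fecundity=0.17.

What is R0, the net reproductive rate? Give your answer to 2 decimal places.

0.61

lx = nx/n0 = nx/100: 1, 0.67, 0.42, 0.26, 0.11, 0.03, 0
lx·mx by age: 0, 0, 0.3318, 0.2366, 0.0374, 0.0084, 0
R0 = Σ lx·mx = 0.6142 → 0.61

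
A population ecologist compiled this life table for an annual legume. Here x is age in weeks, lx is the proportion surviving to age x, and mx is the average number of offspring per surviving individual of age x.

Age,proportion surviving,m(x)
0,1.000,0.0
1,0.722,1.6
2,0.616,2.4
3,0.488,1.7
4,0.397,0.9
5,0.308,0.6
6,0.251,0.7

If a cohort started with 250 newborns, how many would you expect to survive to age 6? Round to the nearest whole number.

Expected survivors = N0 · l_6 = 250 × 0.251 = 62.75 → 63

63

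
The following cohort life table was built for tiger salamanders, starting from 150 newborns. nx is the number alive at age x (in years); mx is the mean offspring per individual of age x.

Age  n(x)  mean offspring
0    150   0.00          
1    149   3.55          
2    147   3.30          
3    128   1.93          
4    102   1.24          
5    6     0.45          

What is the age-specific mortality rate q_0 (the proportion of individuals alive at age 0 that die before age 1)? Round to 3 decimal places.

lx = nx/n0 = nx/150: 1, 0.99333…, 0.98, 0.85333…, 0.68, 0.04
q_0 = (l_0 − l_1) / l_0 = (1 − 0.993333…) / 1
     = 0.006667… / 1 = 0.006667… → 0.007

0.007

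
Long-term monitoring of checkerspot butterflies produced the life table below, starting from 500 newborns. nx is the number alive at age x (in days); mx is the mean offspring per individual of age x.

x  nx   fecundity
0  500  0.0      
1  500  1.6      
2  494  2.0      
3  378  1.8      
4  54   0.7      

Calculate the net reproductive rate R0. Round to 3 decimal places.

5.012

lx = nx/n0 = nx/500: 1, 1, 0.988, 0.756, 0.108
lx·mx by age: 0, 1.6, 1.976, 1.3608, 0.0756
R0 = Σ lx·mx = 5.0124 → 5.012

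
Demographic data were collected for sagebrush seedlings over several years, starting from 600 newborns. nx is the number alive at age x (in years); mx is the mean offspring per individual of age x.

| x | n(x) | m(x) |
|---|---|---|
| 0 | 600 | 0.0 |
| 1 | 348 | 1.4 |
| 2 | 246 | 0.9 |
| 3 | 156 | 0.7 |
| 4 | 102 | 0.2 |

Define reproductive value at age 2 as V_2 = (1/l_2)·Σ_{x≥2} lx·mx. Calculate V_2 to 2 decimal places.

lx = nx/n0 = nx/600: 1, 0.58, 0.41, 0.26, 0.17
lx·mx for x ≥ 2: 0.369, 0.182, 0.034 → sum = 0.585
V_2 = 0.585 / l_2 = 0.585 / 0.41 = 1.426829… → 1.43

1.43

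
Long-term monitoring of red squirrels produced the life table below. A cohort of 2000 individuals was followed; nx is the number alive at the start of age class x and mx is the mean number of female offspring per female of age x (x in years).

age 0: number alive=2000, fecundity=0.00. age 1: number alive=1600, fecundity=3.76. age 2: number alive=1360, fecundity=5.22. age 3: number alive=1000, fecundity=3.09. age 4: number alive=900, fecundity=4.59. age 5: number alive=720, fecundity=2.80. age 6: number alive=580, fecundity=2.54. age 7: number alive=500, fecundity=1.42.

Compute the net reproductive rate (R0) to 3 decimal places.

12.268

lx = nx/n0 = nx/2000: 1, 0.8, 0.68, 0.5, 0.45, 0.36, 0.29, 0.25
lx·mx by age: 0, 3.008, 3.5496, 1.545, 2.0655, 1.008, 0.7366, 0.355
R0 = Σ lx·mx = 12.2677 → 12.268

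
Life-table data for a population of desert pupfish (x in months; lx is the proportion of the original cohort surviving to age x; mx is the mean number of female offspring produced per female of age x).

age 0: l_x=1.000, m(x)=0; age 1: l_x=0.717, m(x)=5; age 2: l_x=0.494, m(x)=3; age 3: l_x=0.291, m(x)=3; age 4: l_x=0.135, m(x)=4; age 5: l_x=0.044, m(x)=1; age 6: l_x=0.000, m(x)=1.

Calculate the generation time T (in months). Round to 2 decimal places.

1.77

lx·mx: 0, 3.585, 1.482, 0.873, 0.54, 0.044, 0 → R0 = 6.524
x·lx·mx: 0, 3.585, 2.964, 2.619, 2.16, 0.22, 0 → Σ = 11.548
T = 11.548 / 6.524 = 1.77008… → 1.77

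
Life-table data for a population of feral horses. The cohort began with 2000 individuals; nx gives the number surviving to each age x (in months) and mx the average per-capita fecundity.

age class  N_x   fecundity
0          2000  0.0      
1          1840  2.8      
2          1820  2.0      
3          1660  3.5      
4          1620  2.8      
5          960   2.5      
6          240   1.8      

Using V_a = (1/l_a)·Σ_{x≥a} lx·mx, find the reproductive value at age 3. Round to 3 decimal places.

7.939

lx = nx/n0 = nx/2000: 1, 0.92, 0.91, 0.83, 0.81, 0.48, 0.12
lx·mx for x ≥ 3: 2.905, 2.268, 1.2, 0.216 → sum = 6.589
V_3 = 6.589 / l_3 = 6.589 / 0.83 = 7.938554… → 7.939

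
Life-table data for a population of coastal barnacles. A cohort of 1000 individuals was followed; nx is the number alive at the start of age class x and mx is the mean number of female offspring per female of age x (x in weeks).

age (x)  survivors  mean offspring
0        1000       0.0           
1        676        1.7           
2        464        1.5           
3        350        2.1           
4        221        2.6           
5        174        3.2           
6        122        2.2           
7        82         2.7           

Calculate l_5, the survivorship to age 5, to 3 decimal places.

0.174

l_5 = n_5/n_0 = 174/1000 = 0.174 → 0.174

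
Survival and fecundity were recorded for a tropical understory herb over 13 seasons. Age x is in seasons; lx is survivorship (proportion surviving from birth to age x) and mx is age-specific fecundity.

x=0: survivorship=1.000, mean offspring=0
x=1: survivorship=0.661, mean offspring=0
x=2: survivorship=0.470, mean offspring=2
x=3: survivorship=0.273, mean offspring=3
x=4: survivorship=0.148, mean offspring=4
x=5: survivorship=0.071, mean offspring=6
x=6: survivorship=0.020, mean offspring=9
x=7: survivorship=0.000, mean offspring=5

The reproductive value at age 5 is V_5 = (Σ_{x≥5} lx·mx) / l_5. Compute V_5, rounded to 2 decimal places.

8.54

lx·mx for x ≥ 5: 0.426, 0.18, 0 → sum = 0.606
V_5 = 0.606 / l_5 = 0.606 / 0.071 = 8.535211… → 8.54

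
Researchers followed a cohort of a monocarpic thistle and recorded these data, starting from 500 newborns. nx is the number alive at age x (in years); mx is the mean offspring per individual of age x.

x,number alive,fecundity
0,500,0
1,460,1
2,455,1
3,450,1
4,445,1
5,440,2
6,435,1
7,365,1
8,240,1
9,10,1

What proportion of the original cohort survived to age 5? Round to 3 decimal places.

0.880

l_5 = n_5/n_0 = 440/500 = 0.88 → 0.880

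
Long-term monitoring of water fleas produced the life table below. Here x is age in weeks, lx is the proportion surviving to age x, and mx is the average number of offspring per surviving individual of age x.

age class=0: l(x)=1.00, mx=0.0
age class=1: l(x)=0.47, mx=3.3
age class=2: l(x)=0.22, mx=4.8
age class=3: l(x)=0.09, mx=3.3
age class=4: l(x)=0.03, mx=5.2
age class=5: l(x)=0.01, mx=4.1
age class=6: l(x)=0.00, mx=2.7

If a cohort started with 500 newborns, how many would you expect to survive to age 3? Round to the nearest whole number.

45

Expected survivors = N0 · l_3 = 500 × 0.09 = 45 → 45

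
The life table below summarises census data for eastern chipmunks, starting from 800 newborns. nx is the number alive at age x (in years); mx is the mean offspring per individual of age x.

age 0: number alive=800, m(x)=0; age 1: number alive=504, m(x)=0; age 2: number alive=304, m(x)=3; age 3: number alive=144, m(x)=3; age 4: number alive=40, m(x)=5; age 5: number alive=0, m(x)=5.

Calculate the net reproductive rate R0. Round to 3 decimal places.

lx = nx/n0 = nx/800: 1, 0.63, 0.38, 0.18, 0.05, 0
lx·mx by age: 0, 0, 1.14, 0.54, 0.25, 0
R0 = Σ lx·mx = 1.93 → 1.930

1.930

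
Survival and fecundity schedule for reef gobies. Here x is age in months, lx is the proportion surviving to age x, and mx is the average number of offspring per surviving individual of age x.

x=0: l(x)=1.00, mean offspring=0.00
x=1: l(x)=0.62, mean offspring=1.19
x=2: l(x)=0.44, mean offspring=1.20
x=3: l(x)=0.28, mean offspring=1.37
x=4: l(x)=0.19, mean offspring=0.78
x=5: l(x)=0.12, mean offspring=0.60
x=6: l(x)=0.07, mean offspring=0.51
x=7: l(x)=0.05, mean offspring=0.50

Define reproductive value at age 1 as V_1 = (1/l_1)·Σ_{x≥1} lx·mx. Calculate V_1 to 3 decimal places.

3.113

lx·mx for x ≥ 1: 0.7378, 0.528, 0.3836, 0.1482, 0.072, 0.0357, 0.025 → sum = 1.9303
V_1 = 1.9303 / l_1 = 1.9303 / 0.62 = 3.113387… → 3.113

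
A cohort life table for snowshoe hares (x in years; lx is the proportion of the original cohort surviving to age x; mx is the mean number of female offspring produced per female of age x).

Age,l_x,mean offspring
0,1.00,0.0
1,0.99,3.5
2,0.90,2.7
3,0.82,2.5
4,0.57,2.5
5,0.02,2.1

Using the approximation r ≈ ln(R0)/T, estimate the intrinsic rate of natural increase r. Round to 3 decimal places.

1.035

R0 = Σ lx·mx = 0 + 3.465 + 2.43 + 2.05 + 1.425 + 0.042 = 9.412
Σ x·lx·mx = 20.385; T = 20.385/9.412 = 2.16585…
r ≈ ln(R0)/T = ln(9.412)/2.16585… = 1.03515… → 1.035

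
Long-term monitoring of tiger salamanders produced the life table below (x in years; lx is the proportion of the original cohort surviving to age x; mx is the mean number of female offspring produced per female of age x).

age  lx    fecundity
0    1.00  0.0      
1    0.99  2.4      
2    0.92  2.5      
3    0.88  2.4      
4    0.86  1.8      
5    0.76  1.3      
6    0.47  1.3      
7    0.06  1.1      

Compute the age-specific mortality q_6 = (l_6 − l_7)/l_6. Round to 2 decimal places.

q_6 = (l_6 − l_7) / l_6 = (0.47 − 0.06) / 0.47
     = 0.41 / 0.47 = 0.87234… → 0.87

0.87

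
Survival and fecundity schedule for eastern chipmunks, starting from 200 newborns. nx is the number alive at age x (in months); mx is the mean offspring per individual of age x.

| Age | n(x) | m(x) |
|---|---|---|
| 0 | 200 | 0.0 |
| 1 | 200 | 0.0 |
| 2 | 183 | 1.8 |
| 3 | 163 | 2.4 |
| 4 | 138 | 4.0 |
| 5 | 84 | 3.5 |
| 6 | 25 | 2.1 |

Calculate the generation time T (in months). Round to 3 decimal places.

3.598

lx = nx/n0 = nx/200: 1, 1, 0.915, 0.815, 0.69, 0.42, 0.125
lx·mx: 0, 0, 1.647, 1.956, 2.76, 1.47, 0.2625 → R0 = 8.0955
x·lx·mx: 0, 0, 3.294, 5.868, 11.04, 7.35, 1.575 → Σ = 29.127
T = 29.127 / 8.0955 = 3.597925… → 3.598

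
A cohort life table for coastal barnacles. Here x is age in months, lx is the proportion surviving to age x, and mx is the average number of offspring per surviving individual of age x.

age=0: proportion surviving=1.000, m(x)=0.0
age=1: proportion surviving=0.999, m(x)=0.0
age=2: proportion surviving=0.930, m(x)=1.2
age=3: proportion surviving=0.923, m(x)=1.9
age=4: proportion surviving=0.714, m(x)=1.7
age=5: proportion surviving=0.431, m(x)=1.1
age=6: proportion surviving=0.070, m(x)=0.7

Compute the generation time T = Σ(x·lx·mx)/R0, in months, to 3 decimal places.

3.259

lx·mx: 0, 0, 1.116, 1.7537, 1.2138, 0.4741, 0.049 → R0 = 4.6066
x·lx·mx: 0, 0, 2.232, 5.2611, 4.8552, 2.3705, 0.294 → Σ = 15.0128
T = 15.0128 / 4.6066 = 3.258976… → 3.259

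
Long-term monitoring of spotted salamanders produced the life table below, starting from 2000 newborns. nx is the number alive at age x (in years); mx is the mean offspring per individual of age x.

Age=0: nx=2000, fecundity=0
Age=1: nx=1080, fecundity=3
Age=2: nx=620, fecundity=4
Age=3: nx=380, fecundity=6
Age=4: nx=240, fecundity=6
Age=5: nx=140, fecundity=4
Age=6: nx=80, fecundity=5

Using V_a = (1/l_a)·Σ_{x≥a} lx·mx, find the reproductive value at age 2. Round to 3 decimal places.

lx = nx/n0 = nx/2000: 1, 0.54, 0.31, 0.19, 0.12, 0.07, 0.04
lx·mx for x ≥ 2: 1.24, 1.14, 0.72, 0.28, 0.2 → sum = 3.58
V_2 = 3.58 / l_2 = 3.58 / 0.31 = 11.548387… → 11.548

11.548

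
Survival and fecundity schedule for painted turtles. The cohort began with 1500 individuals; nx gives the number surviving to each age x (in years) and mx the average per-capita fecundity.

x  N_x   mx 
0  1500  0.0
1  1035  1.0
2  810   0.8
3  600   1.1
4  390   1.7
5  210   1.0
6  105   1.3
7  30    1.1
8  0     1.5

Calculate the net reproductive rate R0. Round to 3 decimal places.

lx = nx/n0 = nx/1500: 1, 0.69, 0.54, 0.4, 0.26, 0.14, 0.07, 0.02, 0
lx·mx by age: 0, 0.69, 0.432, 0.44, 0.442, 0.14, 0.091, 0.022, 0
R0 = Σ lx·mx = 2.257 → 2.257

2.257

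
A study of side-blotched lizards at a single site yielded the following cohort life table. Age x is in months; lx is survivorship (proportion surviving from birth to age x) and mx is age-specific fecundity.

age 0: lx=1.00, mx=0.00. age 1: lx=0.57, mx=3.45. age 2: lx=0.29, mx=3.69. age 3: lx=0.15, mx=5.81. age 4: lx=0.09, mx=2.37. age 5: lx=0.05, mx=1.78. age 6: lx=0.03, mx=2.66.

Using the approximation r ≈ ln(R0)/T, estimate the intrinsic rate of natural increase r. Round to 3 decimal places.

R0 = Σ lx·mx = 0 + 1.9665 + 1.0701 + 0.8715 + 0.2133 + 0.089 + 0.0798 = 4.2902
Σ x·lx·mx = 8.4982; T = 8.4982/4.2902 = 1.98084…
r ≈ ln(R0)/T = ln(4.2902)/1.98084… = 0.73521… → 0.735

0.735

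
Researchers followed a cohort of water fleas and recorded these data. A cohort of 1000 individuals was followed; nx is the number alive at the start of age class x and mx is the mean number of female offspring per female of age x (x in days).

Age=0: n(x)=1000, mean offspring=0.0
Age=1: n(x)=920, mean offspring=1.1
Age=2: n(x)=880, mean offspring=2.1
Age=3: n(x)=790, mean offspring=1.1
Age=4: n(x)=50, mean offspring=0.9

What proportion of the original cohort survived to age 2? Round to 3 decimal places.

l_2 = n_2/n_0 = 880/1000 = 0.88 → 0.880

0.880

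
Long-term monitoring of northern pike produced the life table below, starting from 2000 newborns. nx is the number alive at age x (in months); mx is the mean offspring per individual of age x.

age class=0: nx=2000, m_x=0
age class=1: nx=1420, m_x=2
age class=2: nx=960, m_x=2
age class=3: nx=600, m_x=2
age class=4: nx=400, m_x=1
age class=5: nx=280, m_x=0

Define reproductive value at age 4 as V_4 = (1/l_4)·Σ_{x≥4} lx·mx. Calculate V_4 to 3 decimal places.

1.000

lx = nx/n0 = nx/2000: 1, 0.71, 0.48, 0.3, 0.2, 0.14
lx·mx for x ≥ 4: 0.2, 0 → sum = 0.2
V_4 = 0.2 / l_4 = 0.2 / 0.2 = 1 → 1.000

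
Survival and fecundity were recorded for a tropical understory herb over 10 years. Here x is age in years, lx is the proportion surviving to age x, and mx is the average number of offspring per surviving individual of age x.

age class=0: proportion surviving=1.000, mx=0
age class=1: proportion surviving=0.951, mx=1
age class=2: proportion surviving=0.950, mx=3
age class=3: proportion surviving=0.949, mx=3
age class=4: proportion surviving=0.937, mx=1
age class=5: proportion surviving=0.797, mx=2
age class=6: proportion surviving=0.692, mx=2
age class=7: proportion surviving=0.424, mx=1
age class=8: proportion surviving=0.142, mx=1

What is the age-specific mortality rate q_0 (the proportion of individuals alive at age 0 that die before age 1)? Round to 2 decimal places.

q_0 = (l_0 − l_1) / l_0 = (1 − 0.951) / 1
     = 0.049 / 1 = 0.049 → 0.05

0.05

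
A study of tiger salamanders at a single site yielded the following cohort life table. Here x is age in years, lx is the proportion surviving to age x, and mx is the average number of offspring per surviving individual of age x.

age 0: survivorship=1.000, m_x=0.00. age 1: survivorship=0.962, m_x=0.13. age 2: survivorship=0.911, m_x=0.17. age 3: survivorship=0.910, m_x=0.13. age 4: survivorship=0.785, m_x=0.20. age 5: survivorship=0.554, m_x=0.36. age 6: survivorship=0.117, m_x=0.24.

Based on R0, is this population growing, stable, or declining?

R0 = Σ lx·mx = 0 + 0.12506 + 0.15487 + 0.1183 + 0.157 + 0.19944 + 0.02808 = 0.78275
R0 < 1, so the population is declining.

declining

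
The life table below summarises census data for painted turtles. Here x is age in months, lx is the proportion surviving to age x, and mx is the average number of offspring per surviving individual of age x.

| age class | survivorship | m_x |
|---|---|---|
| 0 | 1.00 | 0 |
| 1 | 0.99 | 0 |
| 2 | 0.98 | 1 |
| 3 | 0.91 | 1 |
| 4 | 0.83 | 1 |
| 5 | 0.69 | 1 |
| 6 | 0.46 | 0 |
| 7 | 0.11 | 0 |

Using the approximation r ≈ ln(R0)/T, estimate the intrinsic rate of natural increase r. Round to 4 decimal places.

0.3650

R0 = Σ lx·mx = 0 + 0 + 0.98 + 0.91 + 0.83 + 0.69 + 0 + 0 = 3.41
Σ x·lx·mx = 11.46; T = 11.46/3.41 = 3.3607…
r ≈ ln(R0)/T = ln(3.41)/3.3607… = 0.365016… → 0.3650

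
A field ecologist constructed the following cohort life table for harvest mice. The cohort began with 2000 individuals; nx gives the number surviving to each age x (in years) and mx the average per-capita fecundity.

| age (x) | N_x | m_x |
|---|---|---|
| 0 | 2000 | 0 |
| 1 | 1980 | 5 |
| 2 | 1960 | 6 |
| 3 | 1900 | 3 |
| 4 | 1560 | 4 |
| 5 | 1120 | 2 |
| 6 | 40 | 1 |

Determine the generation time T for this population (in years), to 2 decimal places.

2.42

lx = nx/n0 = nx/2000: 1, 0.99, 0.98, 0.95, 0.78, 0.56, 0.02
lx·mx: 0, 4.95, 5.88, 2.85, 3.12, 1.12, 0.02 → R0 = 17.94
x·lx·mx: 0, 4.95, 11.76, 8.55, 12.48, 5.6, 0.12 → Σ = 43.46
T = 43.46 / 17.94 = 2.42252… → 2.42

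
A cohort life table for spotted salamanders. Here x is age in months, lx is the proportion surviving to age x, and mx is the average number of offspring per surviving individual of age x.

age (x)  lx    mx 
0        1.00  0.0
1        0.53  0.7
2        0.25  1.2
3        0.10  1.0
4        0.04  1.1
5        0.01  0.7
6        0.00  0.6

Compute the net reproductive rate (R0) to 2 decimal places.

0.82

lx·mx by age: 0, 0.371, 0.3, 0.1, 0.044, 0.007, 0
R0 = Σ lx·mx = 0.822 → 0.82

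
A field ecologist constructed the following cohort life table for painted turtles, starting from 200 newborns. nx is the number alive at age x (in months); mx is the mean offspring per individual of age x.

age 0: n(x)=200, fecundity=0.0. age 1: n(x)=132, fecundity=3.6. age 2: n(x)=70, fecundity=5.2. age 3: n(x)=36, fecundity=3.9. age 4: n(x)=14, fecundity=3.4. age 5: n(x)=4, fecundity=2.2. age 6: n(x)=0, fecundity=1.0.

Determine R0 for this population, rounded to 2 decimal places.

5.18

lx = nx/n0 = nx/200: 1, 0.66, 0.35, 0.18, 0.07, 0.02, 0
lx·mx by age: 0, 2.376, 1.82, 0.702, 0.238, 0.044, 0
R0 = Σ lx·mx = 5.18 → 5.18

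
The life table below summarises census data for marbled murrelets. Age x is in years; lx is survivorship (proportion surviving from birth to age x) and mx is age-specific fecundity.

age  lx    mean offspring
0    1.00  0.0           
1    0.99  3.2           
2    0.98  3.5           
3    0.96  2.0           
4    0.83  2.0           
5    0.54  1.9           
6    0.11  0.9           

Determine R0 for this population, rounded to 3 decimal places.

11.303

lx·mx by age: 0, 3.168, 3.43, 1.92, 1.66, 1.026, 0.099
R0 = Σ lx·mx = 11.303 → 11.303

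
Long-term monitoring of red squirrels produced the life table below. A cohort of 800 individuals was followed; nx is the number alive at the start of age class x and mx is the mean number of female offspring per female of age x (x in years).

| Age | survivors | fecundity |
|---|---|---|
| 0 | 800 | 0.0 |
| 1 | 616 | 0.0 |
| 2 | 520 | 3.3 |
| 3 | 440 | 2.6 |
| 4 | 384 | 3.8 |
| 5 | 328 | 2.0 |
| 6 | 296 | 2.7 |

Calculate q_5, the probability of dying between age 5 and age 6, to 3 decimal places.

lx = nx/n0 = nx/800: 1, 0.77, 0.65, 0.55, 0.48, 0.41, 0.37
q_5 = (l_5 − l_6) / l_5 = (0.41 − 0.37) / 0.41
     = 0.04 / 0.41 = 0.097561… → 0.098

0.098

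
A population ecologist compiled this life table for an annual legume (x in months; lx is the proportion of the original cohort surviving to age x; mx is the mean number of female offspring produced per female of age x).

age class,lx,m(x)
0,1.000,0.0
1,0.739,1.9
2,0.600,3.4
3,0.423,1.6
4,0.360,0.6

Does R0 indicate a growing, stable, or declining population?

growing

R0 = Σ lx·mx = 0 + 1.4041 + 2.04 + 0.6768 + 0.216 = 4.3369
R0 > 1, so the population is growing.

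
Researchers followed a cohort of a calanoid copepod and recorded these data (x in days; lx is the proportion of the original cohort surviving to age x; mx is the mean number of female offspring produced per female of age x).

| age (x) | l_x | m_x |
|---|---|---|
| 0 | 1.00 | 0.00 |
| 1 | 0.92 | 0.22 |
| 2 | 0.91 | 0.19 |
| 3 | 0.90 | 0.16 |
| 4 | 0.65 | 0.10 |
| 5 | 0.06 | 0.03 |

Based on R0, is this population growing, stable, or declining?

R0 = Σ lx·mx = 0 + 0.2024 + 0.1729 + 0.144 + 0.065 + 0.0018 = 0.5861
R0 < 1, so the population is declining.

declining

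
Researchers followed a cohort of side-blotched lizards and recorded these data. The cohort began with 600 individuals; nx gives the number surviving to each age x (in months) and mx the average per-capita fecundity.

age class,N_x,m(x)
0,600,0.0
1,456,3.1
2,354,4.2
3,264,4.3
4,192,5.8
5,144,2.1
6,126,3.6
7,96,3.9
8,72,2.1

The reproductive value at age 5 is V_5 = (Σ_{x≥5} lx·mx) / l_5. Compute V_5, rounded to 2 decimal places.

lx = nx/n0 = nx/600: 1, 0.76, 0.59, 0.44, 0.32, 0.24, 0.21, 0.16, 0.12
lx·mx for x ≥ 5: 0.504, 0.756, 0.624, 0.252 → sum = 2.136
V_5 = 2.136 / l_5 = 2.136 / 0.24 = 8.9 → 8.90

8.90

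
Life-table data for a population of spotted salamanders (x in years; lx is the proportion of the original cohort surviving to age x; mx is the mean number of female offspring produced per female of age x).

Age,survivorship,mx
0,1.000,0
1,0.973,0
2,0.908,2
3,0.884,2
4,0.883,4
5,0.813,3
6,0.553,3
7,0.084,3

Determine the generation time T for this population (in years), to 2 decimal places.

lx·mx: 0, 0, 1.816, 1.768, 3.532, 2.439, 1.659, 0.252 → R0 = 11.466
x·lx·mx: 0, 0, 3.632, 5.304, 14.128, 12.195, 9.954, 1.764 → Σ = 46.977
T = 46.977 / 11.466 = 4.09707… → 4.10

4.10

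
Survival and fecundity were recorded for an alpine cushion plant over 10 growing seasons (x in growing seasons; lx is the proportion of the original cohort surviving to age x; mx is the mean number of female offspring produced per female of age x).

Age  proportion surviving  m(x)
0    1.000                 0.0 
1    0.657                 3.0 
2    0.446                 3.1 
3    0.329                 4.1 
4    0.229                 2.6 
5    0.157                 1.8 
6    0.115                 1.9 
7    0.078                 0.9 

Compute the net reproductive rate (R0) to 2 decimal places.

5.87

lx·mx by age: 0, 1.971, 1.3826, 1.3489, 0.5954, 0.2826, 0.2185, 0.0702
R0 = Σ lx·mx = 5.8692 → 5.87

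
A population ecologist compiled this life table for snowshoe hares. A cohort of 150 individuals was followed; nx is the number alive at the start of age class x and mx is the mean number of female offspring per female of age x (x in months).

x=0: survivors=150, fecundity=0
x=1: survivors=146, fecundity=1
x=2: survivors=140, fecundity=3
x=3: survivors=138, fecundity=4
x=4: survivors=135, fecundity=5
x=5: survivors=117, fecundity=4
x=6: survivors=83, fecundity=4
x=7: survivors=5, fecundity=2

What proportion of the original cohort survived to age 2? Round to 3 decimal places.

l_2 = n_2/n_0 = 140/150 = 0.933333… → 0.933

0.933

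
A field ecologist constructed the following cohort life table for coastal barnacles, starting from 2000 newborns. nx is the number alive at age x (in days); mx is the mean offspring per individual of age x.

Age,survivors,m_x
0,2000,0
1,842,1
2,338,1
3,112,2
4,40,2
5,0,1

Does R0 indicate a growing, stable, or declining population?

declining

lx = nx/n0 = nx/2000: 1, 0.421, 0.169, 0.056, 0.02, 0
R0 = Σ lx·mx = 0 + 0.421 + 0.169 + 0.112 + 0.04 + 0 = 0.742
R0 < 1, so the population is declining.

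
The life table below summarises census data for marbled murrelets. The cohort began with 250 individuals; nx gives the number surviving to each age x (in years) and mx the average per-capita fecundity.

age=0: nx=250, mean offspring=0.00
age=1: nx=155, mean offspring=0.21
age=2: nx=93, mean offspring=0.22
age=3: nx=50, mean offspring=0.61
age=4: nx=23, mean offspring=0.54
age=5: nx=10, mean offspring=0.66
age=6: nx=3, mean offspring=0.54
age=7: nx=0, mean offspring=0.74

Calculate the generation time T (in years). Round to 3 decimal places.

2.471

lx = nx/n0 = nx/250: 1, 0.62, 0.372, 0.2, 0.092, 0.04, 0.012, 0
lx·mx: 0, 0.1302, 0.08184, 0.122, 0.04968, 0.0264, 0.00648, 0 → R0 = 0.4166
x·lx·mx: 0, 0.1302, 0.16368, 0.366, 0.19872, 0.132, 0.03888, 0 → Σ = 1.02948
T = 1.02948 / 0.4166 = 2.471147… → 2.471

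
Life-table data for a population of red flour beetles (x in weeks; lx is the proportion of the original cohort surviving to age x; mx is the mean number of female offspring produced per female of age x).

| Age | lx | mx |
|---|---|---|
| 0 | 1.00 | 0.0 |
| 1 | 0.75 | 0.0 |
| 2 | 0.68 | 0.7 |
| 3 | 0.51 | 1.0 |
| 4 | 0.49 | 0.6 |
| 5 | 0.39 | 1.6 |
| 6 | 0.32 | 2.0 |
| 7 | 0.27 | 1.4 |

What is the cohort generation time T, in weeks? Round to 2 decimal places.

lx·mx: 0, 0, 0.476, 0.51, 0.294, 0.624, 0.64, 0.378 → R0 = 2.922
x·lx·mx: 0, 0, 0.952, 1.53, 1.176, 3.12, 3.84, 2.646 → Σ = 13.264
T = 13.264 / 2.922 = 4.539357… → 4.54

4.54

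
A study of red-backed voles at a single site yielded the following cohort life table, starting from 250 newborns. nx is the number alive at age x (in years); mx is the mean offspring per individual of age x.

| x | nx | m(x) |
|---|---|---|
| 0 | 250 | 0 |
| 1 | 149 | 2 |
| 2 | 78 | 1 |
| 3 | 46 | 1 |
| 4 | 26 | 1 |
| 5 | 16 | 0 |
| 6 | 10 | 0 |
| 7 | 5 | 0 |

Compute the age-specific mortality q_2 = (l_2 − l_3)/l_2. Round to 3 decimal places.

0.410

lx = nx/n0 = nx/250: 1, 0.596, 0.312, 0.184, 0.104, 0.064, 0.04, 0.02
q_2 = (l_2 − l_3) / l_2 = (0.312 − 0.184) / 0.312
     = 0.128 / 0.312 = 0.410256… → 0.410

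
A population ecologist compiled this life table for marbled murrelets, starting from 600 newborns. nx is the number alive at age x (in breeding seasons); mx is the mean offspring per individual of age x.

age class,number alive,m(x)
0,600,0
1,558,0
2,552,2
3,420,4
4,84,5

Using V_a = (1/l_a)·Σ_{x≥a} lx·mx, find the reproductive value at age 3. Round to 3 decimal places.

lx = nx/n0 = nx/600: 1, 0.93, 0.92, 0.7, 0.14
lx·mx for x ≥ 3: 2.8, 0.7 → sum = 3.5
V_3 = 3.5 / l_3 = 3.5 / 0.7 = 5 → 5.000

5.000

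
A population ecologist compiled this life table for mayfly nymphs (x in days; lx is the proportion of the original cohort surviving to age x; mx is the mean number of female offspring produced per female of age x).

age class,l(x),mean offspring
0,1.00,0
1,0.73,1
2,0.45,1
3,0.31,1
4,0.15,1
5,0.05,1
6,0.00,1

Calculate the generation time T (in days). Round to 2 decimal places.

2.02

lx·mx: 0, 0.73, 0.45, 0.31, 0.15, 0.05, 0 → R0 = 1.69
x·lx·mx: 0, 0.73, 0.9, 0.93, 0.6, 0.25, 0 → Σ = 3.41
T = 3.41 / 1.69 = 2.017751… → 2.02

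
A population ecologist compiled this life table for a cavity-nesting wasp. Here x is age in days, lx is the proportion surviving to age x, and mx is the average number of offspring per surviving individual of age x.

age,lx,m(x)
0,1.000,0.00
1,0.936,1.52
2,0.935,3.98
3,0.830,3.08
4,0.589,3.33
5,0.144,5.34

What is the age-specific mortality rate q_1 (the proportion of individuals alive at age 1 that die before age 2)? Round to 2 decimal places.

0.00

q_1 = (l_1 − l_2) / l_1 = (0.936 − 0.935) / 0.936
     = 0.001 / 0.936 = 0.001068… → 0.00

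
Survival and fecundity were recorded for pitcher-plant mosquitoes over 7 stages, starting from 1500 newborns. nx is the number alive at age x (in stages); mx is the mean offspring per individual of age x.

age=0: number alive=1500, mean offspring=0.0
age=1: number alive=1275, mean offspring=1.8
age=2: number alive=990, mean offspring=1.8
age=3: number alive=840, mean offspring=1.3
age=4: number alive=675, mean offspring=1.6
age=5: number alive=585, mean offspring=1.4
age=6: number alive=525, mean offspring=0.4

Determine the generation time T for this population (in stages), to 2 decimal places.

2.58

lx = nx/n0 = nx/1500: 1, 0.85, 0.66, 0.56, 0.45, 0.39, 0.35
lx·mx: 0, 1.53, 1.188, 0.728, 0.72, 0.546, 0.14 → R0 = 4.852
x·lx·mx: 0, 1.53, 2.376, 2.184, 2.88, 2.73, 0.84 → Σ = 12.54
T = 12.54 / 4.852 = 2.584501… → 2.58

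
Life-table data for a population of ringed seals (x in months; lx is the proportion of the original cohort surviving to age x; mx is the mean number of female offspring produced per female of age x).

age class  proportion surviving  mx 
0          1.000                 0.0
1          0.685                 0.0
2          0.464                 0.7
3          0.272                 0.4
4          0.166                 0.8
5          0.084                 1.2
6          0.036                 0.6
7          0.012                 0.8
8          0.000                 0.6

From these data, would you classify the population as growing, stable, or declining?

R0 = Σ lx·mx = 0 + 0 + 0.3248 + 0.1088 + 0.1328 + 0.1008 + 0.0216 + 0.0096 + 0 = 0.6984
R0 < 1, so the population is declining.

declining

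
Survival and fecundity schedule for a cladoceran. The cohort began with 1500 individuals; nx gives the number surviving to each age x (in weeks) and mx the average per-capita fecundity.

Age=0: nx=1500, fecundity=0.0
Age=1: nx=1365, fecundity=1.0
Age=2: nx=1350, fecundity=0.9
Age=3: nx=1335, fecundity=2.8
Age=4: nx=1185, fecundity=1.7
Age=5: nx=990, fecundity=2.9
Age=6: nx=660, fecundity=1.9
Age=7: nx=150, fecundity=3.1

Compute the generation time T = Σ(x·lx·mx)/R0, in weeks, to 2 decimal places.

3.73

lx = nx/n0 = nx/1500: 1, 0.91, 0.9, 0.89, 0.79, 0.66, 0.44, 0.1
lx·mx: 0, 0.91, 0.81, 2.492, 1.343, 1.914, 0.836, 0.31 → R0 = 8.615
x·lx·mx: 0, 0.91, 1.62, 7.476, 5.372, 9.57, 5.016, 2.17 → Σ = 32.134
T = 32.134 / 8.615 = 3.730006… → 3.73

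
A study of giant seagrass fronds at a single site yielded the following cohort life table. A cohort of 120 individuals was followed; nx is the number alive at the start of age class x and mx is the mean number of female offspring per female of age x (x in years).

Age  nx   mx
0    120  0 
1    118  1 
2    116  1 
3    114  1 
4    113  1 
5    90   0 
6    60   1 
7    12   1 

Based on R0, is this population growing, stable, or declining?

lx = nx/n0 = nx/120: 1, 0.98333…, 0.96667…, 0.95, 0.94167…, 0.75, 0.5, 0.1
R0 = Σ lx·mx = 0 + 0.983333… + 0.966667… + 0.95 + 0.941667… + 0 + 0.5 + 0.1 = 4.441667…
R0 > 1, so the population is growing.

growing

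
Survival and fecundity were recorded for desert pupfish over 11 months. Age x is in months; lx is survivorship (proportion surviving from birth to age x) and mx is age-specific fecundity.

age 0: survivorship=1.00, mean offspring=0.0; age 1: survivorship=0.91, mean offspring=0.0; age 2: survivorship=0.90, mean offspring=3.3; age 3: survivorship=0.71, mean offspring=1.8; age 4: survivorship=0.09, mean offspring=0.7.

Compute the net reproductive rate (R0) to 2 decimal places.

lx·mx by age: 0, 0, 2.97, 1.278, 0.063
R0 = Σ lx·mx = 4.311 → 4.31

4.31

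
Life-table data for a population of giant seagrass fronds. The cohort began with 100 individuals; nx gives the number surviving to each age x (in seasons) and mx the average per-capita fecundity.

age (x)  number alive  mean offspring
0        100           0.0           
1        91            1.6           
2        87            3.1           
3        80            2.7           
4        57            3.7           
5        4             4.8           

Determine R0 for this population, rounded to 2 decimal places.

8.61

lx = nx/n0 = nx/100: 1, 0.91, 0.87, 0.8, 0.57, 0.04
lx·mx by age: 0, 1.456, 2.697, 2.16, 2.109, 0.192
R0 = Σ lx·mx = 8.614 → 8.61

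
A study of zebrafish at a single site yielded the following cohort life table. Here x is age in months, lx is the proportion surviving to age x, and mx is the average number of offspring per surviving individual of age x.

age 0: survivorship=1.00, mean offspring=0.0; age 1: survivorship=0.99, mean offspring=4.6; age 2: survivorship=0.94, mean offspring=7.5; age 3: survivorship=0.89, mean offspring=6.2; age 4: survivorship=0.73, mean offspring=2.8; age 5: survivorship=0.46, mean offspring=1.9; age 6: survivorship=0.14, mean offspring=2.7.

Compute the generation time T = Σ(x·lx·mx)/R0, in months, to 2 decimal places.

lx·mx: 0, 4.554, 7.05, 5.518, 2.044, 0.874, 0.378 → R0 = 20.418
x·lx·mx: 0, 4.554, 14.1, 16.554, 8.176, 4.37, 2.268 → Σ = 50.022
T = 50.022 / 20.418 = 2.449897… → 2.45

2.45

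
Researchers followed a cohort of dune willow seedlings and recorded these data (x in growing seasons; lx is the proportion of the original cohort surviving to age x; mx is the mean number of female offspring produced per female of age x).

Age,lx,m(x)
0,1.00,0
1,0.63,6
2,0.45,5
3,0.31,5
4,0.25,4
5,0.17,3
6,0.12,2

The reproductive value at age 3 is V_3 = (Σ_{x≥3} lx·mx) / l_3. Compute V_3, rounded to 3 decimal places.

10.645

lx·mx for x ≥ 3: 1.55, 1, 0.51, 0.24 → sum = 3.3
V_3 = 3.3 / l_3 = 3.3 / 0.31 = 10.645161… → 10.645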